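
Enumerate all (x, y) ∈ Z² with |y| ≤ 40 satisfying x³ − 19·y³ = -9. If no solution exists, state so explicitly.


The equation is x³ - 19y³ = -9. For fixed y, x³ = 19·y³ − 9, so a solution requires the RHS to be a perfect cube.
Strategy: iterate y from -40 to 40, compute RHS = 19·y³ − 9, and check whether it is a (positive or negative) perfect cube.
Check small values of y:
  y = 0: RHS = -9 is not a perfect cube.
  y = 1: RHS = 10 is not a perfect cube.
  y = -1: RHS = -28 is not a perfect cube.
  y = 2: RHS = 143 is not a perfect cube.
  y = -2: RHS = -161 is not a perfect cube.
  y = 3: RHS = 504 is not a perfect cube.
  y = -3: RHS = -522 is not a perfect cube.
Continuing the search up to |y| = 40 finds no solutions either.
No (x, y) in the scanned range satisfies the equation.

No integer solutions with |y| ≤ 40.


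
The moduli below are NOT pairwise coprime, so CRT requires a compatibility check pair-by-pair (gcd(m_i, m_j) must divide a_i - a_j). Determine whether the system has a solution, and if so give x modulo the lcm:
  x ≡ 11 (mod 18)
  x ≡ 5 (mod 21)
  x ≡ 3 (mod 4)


Moduli 18, 21, 4 are not pairwise coprime, so CRT works modulo lcm(m_i) when all pairwise compatibility conditions hold.
Pairwise compatibility: gcd(m_i, m_j) must divide a_i - a_j for every pair.
Merge one congruence at a time:
  Start: x ≡ 11 (mod 18).
  Combine with x ≡ 5 (mod 21): gcd(18, 21) = 3; 5 - 11 = -6, which IS divisible by 3, so compatible.
    Write x = 11 + 18·t and substitute into x ≡ 5 (mod 21): 18·t ≡ 5 − 11 = -6 (mod 21).
    Divide the congruence (and modulus) by g = 3: 6·t ≡ -2 (mod 7).
    Reduce coefficients mod 7: 6·t ≡ 5 (mod 7).
    The inverse of 6 mod 7 is 6 (since 6·6 = 36 = 5·7 + 1), so t ≡ 6·5 = 30 ≡ 2 (mod 7).
    Then x = 11 + 18·2 = 47, valid modulo lcm(18, 21) = 126: x ≡ 47 (mod 126).
  Combine with x ≡ 3 (mod 4): gcd(126, 4) = 2; 3 - 47 = -44, which IS divisible by 2, so compatible.
    Write x = 47 + 126·t and substitute into x ≡ 3 (mod 4): 126·t ≡ 3 − 47 = -44 (mod 4).
    Divide the congruence (and modulus) by g = 2: 63·t ≡ -22 (mod 2).
    Reduce coefficients mod 2: 1·t ≡ 0 (mod 2).
    So t ≡ 0 (mod 2).
    Then x = 47 + 126·0 = 47, valid modulo lcm(126, 4) = 252: x ≡ 47 (mod 252).
Verify: 47 mod 18 = 11, 47 mod 21 = 5, 47 mod 4 = 3.

x ≡ 47 (mod 252).


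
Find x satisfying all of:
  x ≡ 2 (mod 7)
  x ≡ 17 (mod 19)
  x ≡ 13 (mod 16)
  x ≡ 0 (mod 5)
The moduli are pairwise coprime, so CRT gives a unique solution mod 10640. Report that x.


Product of moduli M = 7 · 19 · 16 · 5 = 10640.
Merge one congruence at a time:
  Start: x ≡ 2 (mod 7).
  Combine with x ≡ 17 (mod 19); new modulus lcm = 133.
    Write x = 2 + 7·t and substitute into x ≡ 17 (mod 19): 7·t ≡ 17 − 2 = 15 (mod 19).
    The inverse of 7 mod 19 is 11 (since 7·11 = 77 = 4·19 + 1), so t ≡ 11·15 = 165 ≡ 13 (mod 19).
    Then x = 2 + 7·13 = 93, valid modulo lcm(7, 19) = 133: x ≡ 93 (mod 133).
  Combine with x ≡ 13 (mod 16); new modulus lcm = 2128.
    Write x = 93 + 133·t and substitute into x ≡ 13 (mod 16): 133·t ≡ 13 − 93 = -80 (mod 16).
    Reduce coefficients mod 16: 5·t ≡ 0 (mod 16).
    The inverse of 5 mod 16 is 13 (since 5·13 = 65 = 4·16 + 1), so t ≡ 13·0 = 0 ≡ 0 (mod 16).
    Then x = 93 + 133·0 = 93, valid modulo lcm(133, 16) = 2128: x ≡ 93 (mod 2128).
  Combine with x ≡ 0 (mod 5); new modulus lcm = 10640.
    Write x = 93 + 2128·t and substitute into x ≡ 0 (mod 5): 2128·t ≡ 0 − 93 = -93 (mod 5).
    Reduce coefficients mod 5: 3·t ≡ 2 (mod 5).
    The inverse of 3 mod 5 is 2 (since 3·2 = 6 = 1·5 + 1), so t ≡ 2·2 = 4 ≡ 4 (mod 5).
    Then x = 93 + 2128·4 = 8605, valid modulo lcm(2128, 5) = 10640: x ≡ 8605 (mod 10640).
Verify against each original: 8605 mod 7 = 2, 8605 mod 19 = 17, 8605 mod 16 = 13, 8605 mod 5 = 0.

x ≡ 8605 (mod 10640).


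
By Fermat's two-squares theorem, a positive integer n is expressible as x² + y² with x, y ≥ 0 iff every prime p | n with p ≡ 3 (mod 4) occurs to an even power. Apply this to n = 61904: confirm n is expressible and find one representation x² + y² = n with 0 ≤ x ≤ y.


Step 1: Factor n = 61904 = 2^4 · 53 · 73.
Step 2: Check the mod-4 condition on each prime factor: 2 = 2 (special); 53 ≡ 1 (mod 4), exponent 1; 73 ≡ 1 (mod 4), exponent 1.
All primes ≡ 3 (mod 4) appear to even exponent (or don't appear), so by the two-squares theorem n IS expressible as a sum of two squares.
Step 3: Build a representation. Group n = k² · m with k = 4 and m = 53 · 73 = 3869 (a product of primes ≡ 1 (mod 4)); a representation of m scales to one of n via (k·x)² + (k·y)² = k²(x² + y²). Each prime p ≡ 1 (mod 4) is itself a sum of two squares; find a² by testing p − a² for a perfect square:
  53: 53 − 1² = 52, 53 − 2² = 49 = 7² ⇒ 53 = 2² + 7².
  73: 73 − 1² = 72, 73 − 2² = 69, 73 − 3² = 64 = 8² ⇒ 73 = 3² + 8².
  Combine using the Brahmagupta–Fibonacci identity (a² + b²)(c² + d²) = (ac − bd)² + (ad + bc)² = (ac + bd)² + (ad − bc)²:
  53 · 73 = 3869: from (2² + 7²)(3² + 8²), take (2·3 − 7·8, 2·8 + 7·3) = (6 − 56, 16 + 21) = (-50, 37); dropping signs (only squares matter) gives (50, 37); check 50² + 37² = 2500 + 1369 = 3869 ✓.
  Scale by k = 4: (4·50, 4·37) = (200, 148).
Step 4: Order so x ≤ y and verify: 148² + 200² = 21904 + 40000 = 61904 = n. ✓

n = 61904 = 148² + 200² (one valid representation with x ≤ y).


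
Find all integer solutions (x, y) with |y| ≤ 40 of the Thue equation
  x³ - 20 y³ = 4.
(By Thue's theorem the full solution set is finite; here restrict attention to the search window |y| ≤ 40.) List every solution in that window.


The equation is x³ - 20y³ = 4. For fixed y, x³ = 20·y³ + 4, so a solution requires the RHS to be a perfect cube.
Strategy: iterate y from -40 to 40, compute RHS = 20·y³ + 4, and check whether it is a (positive or negative) perfect cube.
Check small values of y:
  y = 0: RHS = 4 is not a perfect cube.
  y = 1: RHS = 24 is not a perfect cube.
  y = -1: RHS = -16 is not a perfect cube.
  y = 2: RHS = 164 is not a perfect cube.
  y = -2: RHS = -156 is not a perfect cube.
  y = 3: RHS = 544 is not a perfect cube.
  y = -3: RHS = -536 is not a perfect cube.
Continuing the search up to |y| = 40 finds no solutions either.
No (x, y) in the scanned range satisfies the equation.

No integer solutions with |y| ≤ 40.


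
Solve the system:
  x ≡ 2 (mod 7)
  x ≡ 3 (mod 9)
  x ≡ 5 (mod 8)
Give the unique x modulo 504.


Moduli 7, 9, 8 are pairwise coprime; by CRT there is a unique solution modulo M = 7 · 9 · 8 = 504.
Solve pairwise, accumulating the modulus:
  Start with x ≡ 2 (mod 7).
  Combine with x ≡ 3 (mod 9): since gcd(7, 9) = 1, we get a unique residue mod 63.
    Write x = 2 + 7·t and substitute into x ≡ 3 (mod 9): 7·t ≡ 3 − 2 = 1 (mod 9).
    The inverse of 7 mod 9 is 4 (since 7·4 = 28 = 3·9 + 1), so t ≡ 4·1 = 4 ≡ 4 (mod 9).
    Then x = 2 + 7·4 = 30, valid modulo lcm(7, 9) = 63: x ≡ 30 (mod 63).
  Combine with x ≡ 5 (mod 8): since gcd(63, 8) = 1, we get a unique residue mod 504.
    Write x = 30 + 63·t and substitute into x ≡ 5 (mod 8): 63·t ≡ 5 − 30 = -25 (mod 8).
    Reduce coefficients mod 8: 7·t ≡ 7 (mod 8).
    The inverse of 7 mod 8 is 7 (since 7·7 = 49 = 6·8 + 1), so t ≡ 7·7 = 49 ≡ 1 (mod 8).
    Then x = 30 + 63·1 = 93, valid modulo lcm(63, 8) = 504: x ≡ 93 (mod 504).
Verify: 93 mod 7 = 2 ✓, 93 mod 9 = 3 ✓, 93 mod 8 = 5 ✓.

x ≡ 93 (mod 504).


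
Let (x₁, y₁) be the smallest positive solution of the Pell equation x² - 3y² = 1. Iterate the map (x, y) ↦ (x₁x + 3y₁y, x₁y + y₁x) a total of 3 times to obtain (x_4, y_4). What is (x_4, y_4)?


Step 1: Find the fundamental solution (x₁, y₁) of x² - 3y² = 1.
  Expand √3 as a continued fraction. a₀ = ⌊√3⌋ = 1; iterate m_{k+1} = d_k·a_k − m_k, d_{k+1} = (3 − m_{k+1}²)/d_k, a_{k+1} = ⌊(a₀ + m_{k+1})/d_{k+1}⌋ (starting m₀ = 0, d₀ = 1), with convergents p_k = a_k·p_{k-1} + p_{k-2}, q_k = a_k·q_{k-1} + q_{k-2} (p₋₁ = 1, q₋₁ = 0):
  k = 0: a₀ = 1; p₀/q₀ = 1/1; p₀² − 3·q₀² = 1 − 3 = -2.
  k = 1: m = 1, d = 2, a = ⌊(1 + 1)/2⌋ = 1; p/q = (1·1 + 1)/(1·1 + 0) = 2/1; p² − 3·q² = 4 − 3 = 1.
  The first convergent with p² − 3·q² = 1 gives the fundamental solution (x₁, y₁) = (2, 1).
Step 2: Apply the recurrence (x_{n+1}, y_{n+1}) = (x₁x_n + 3y₁y_n, x₁y_n + y₁x_n) repeatedly.
  From (x_1, y_1) = (2, 1): x_2 = 2·2 + 3·1·1 = 7; y_2 = 2·1 + 1·2 = 4.
  From (x_2, y_2) = (7, 4): x_3 = 2·7 + 3·1·4 = 26; y_3 = 2·4 + 1·7 = 15.
  From (x_3, y_3) = (26, 15): x_4 = 2·26 + 3·1·15 = 97; y_4 = 2·15 + 1·26 = 56.
Step 3: Verify x_4² - 3·y_4² = 9409 - 9408 = 1 (should be 1). ✓

(x_1, y_1) = (2, 1); (x_4, y_4) = (97, 56).


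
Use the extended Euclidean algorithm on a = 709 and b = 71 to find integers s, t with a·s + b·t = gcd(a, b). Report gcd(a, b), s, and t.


Euclidean algorithm on (709, 71) — divide until remainder is 0:
  709 = 9 · 71 + 70
  71 = 1 · 70 + 1
  70 = 70 · 1 + 0
gcd(709, 71) = 1.
Track Bezout coefficients alongside the remainders: start with r₀ = 709 = a·1 + b·0 (s = 1, t = 0) and r₁ = 71 = a·0 + b·1 (s = 0, t = 1); each new remainder r_{k+1} = r_{k-1} − q_k·r_k inherits s_{k+1} = s_{k-1} − q_k·s_k, t_{k+1} = t_{k-1} − q_k·t_k, so r_k = a·s_k + b·t_k at every step:
  q = 9: r = 70, s = 1 − 9·0 = 1, t = 0 − 9·1 = -9  (check: 709·1 + 71·(-9) = 70)
  q = 1: r = 1, s = 0 − 1·1 = -1, t = 1 − 1·(-9) = 10  (check: 709·(-1) + 71·10 = 1)
The row with r = 1 (the gcd) gives the Bezout coefficients s = -1, t = 10.
Result: 709 · (-1) + 71 · (10) = 1.

gcd(709, 71) = 1; s = -1, t = 10 (check: 709·(-1) + 71·10 = 1).


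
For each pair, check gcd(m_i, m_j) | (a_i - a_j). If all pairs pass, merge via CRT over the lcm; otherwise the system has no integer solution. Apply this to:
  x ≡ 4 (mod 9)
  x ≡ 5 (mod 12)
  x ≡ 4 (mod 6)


Moduli 9, 12, 6 are not pairwise coprime, so CRT works modulo lcm(m_i) when all pairwise compatibility conditions hold.
Pairwise compatibility: gcd(m_i, m_j) must divide a_i - a_j for every pair.
Merge one congruence at a time:
  Start: x ≡ 4 (mod 9).
  Combine with x ≡ 5 (mod 12): gcd(9, 12) = 3, and 5 - 4 = 1 is NOT divisible by 3.
    ⇒ system is inconsistent (no integer solution).

No solution (the system is inconsistent).


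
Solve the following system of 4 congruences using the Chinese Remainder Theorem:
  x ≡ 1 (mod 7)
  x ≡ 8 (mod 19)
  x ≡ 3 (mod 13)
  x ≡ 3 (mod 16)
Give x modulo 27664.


Product of moduli M = 7 · 19 · 13 · 16 = 27664.
Merge one congruence at a time:
  Start: x ≡ 1 (mod 7).
  Combine with x ≡ 8 (mod 19); new modulus lcm = 133.
    Write x = 1 + 7·t and substitute into x ≡ 8 (mod 19): 7·t ≡ 8 − 1 = 7 (mod 19).
    The inverse of 7 mod 19 is 11 (since 7·11 = 77 = 4·19 + 1), so t ≡ 11·7 = 77 ≡ 1 (mod 19).
    Then x = 1 + 7·1 = 8, valid modulo lcm(7, 19) = 133: x ≡ 8 (mod 133).
  Combine with x ≡ 3 (mod 13); new modulus lcm = 1729.
    Write x = 8 + 133·t and substitute into x ≡ 3 (mod 13): 133·t ≡ 3 − 8 = -5 (mod 13).
    Reduce coefficients mod 13: 3·t ≡ 8 (mod 13).
    The inverse of 3 mod 13 is 9 (since 3·9 = 27 = 2·13 + 1), so t ≡ 9·8 = 72 ≡ 7 (mod 13).
    Then x = 8 + 133·7 = 939, valid modulo lcm(133, 13) = 1729: x ≡ 939 (mod 1729).
  Combine with x ≡ 3 (mod 16); new modulus lcm = 27664.
    Write x = 939 + 1729·t and substitute into x ≡ 3 (mod 16): 1729·t ≡ 3 − 939 = -936 (mod 16).
    Reduce coefficients mod 16: 1·t ≡ 8 (mod 16).
    So t ≡ 8 (mod 16).
    Then x = 939 + 1729·8 = 14771, valid modulo lcm(1729, 16) = 27664: x ≡ 14771 (mod 27664).
Verify against each original: 14771 mod 7 = 1, 14771 mod 19 = 8, 14771 mod 13 = 3, 14771 mod 16 = 3.

x ≡ 14771 (mod 27664).


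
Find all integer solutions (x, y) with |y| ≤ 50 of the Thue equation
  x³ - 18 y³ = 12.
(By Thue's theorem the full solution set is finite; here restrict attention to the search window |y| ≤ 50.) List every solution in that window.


The equation is x³ - 18y³ = 12. For fixed y, x³ = 18·y³ + 12, so a solution requires the RHS to be a perfect cube.
Strategy: iterate y from -50 to 50, compute RHS = 18·y³ + 12, and check whether it is a (positive or negative) perfect cube.
Check small values of y:
  y = 0: RHS = 12 is not a perfect cube.
  y = 1: RHS = 30 is not a perfect cube.
  y = -1: RHS = -6 is not a perfect cube.
  y = 2: RHS = 156 is not a perfect cube.
  y = -2: RHS = -132 is not a perfect cube.
  y = 3: RHS = 498 is not a perfect cube.
  y = -3: RHS = -474 is not a perfect cube.
Continuing the search up to |y| = 50 finds no solutions either.
No (x, y) in the scanned range satisfies the equation.

No integer solutions with |y| ≤ 50.


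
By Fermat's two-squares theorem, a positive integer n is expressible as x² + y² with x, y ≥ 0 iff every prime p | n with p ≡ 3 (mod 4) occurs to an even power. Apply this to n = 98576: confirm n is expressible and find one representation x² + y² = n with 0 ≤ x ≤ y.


Step 1: Factor n = 98576 = 2^4 · 61 · 101.
Step 2: Check the mod-4 condition on each prime factor: 2 = 2 (special); 61 ≡ 1 (mod 4), exponent 1; 101 ≡ 1 (mod 4), exponent 1.
All primes ≡ 3 (mod 4) appear to even exponent (or don't appear), so by the two-squares theorem n IS expressible as a sum of two squares.
Step 3: Build a representation. Group n = k² · m with k = 4 and m = 61 · 101 = 6161 (a product of primes ≡ 1 (mod 4)); a representation of m scales to one of n via (k·x)² + (k·y)² = k²(x² + y²). Each prime p ≡ 1 (mod 4) is itself a sum of two squares; find a² by testing p − a² for a perfect square:
  61: 61 − 1² = 60, 61 − 2² = 57, 61 − 3² = 52, 61 − 4² = 45, 61 − 5² = 36 = 6² ⇒ 61 = 5² + 6².
  101: 101 − 1² = 100 = 10² ⇒ 101 = 1² + 10².
  Combine using the Brahmagupta–Fibonacci identity (a² + b²)(c² + d²) = (ac − bd)² + (ad + bc)² = (ac + bd)² + (ad − bc)²:
  61 · 101 = 6161: from (5² + 6²)(1² + 10²), take (5·1 − 6·10, 5·10 + 6·1) = (5 − 60, 50 + 6) = (-55, 56); dropping signs (only squares matter) gives (55, 56); check 55² + 56² = 3025 + 3136 = 6161 ✓.
  Scale by k = 4: (4·55, 4·56) = (220, 224).
Step 4: Order so x ≤ y and verify: 220² + 224² = 48400 + 50176 = 98576 = n. ✓

n = 98576 = 220² + 224² (one valid representation with x ≤ y).


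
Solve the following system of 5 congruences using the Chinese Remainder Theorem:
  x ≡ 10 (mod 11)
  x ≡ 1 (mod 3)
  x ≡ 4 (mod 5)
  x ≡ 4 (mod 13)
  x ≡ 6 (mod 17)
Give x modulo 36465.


Product of moduli M = 11 · 3 · 5 · 13 · 17 = 36465.
Merge one congruence at a time:
  Start: x ≡ 10 (mod 11).
  Combine with x ≡ 1 (mod 3); new modulus lcm = 33.
    Write x = 10 + 11·t and substitute into x ≡ 1 (mod 3): 11·t ≡ 1 − 10 = -9 (mod 3).
    Reduce coefficients mod 3: 2·t ≡ 0 (mod 3).
    The inverse of 2 mod 3 is 2 (since 2·2 = 4 = 1·3 + 1), so t ≡ 2·0 = 0 ≡ 0 (mod 3).
    Then x = 10 + 11·0 = 10, valid modulo lcm(11, 3) = 33: x ≡ 10 (mod 33).
  Combine with x ≡ 4 (mod 5); new modulus lcm = 165.
    Write x = 10 + 33·t and substitute into x ≡ 4 (mod 5): 33·t ≡ 4 − 10 = -6 (mod 5).
    Reduce coefficients mod 5: 3·t ≡ 4 (mod 5).
    The inverse of 3 mod 5 is 2 (since 3·2 = 6 = 1·5 + 1), so t ≡ 2·4 = 8 ≡ 3 (mod 5).
    Then x = 10 + 33·3 = 109, valid modulo lcm(33, 5) = 165: x ≡ 109 (mod 165).
  Combine with x ≡ 4 (mod 13); new modulus lcm = 2145.
    Write x = 109 + 165·t and substitute into x ≡ 4 (mod 13): 165·t ≡ 4 − 109 = -105 (mod 13).
    Reduce coefficients mod 13: 9·t ≡ 12 (mod 13).
    The inverse of 9 mod 13 is 3 (since 9·3 = 27 = 2·13 + 1), so t ≡ 3·12 = 36 ≡ 10 (mod 13).
    Then x = 109 + 165·10 = 1759, valid modulo lcm(165, 13) = 2145: x ≡ 1759 (mod 2145).
  Combine with x ≡ 6 (mod 17); new modulus lcm = 36465.
    Write x = 1759 + 2145·t and substitute into x ≡ 6 (mod 17): 2145·t ≡ 6 − 1759 = -1753 (mod 17).
    Reduce coefficients mod 17: 3·t ≡ 15 (mod 17).
    The inverse of 3 mod 17 is 6 (since 3·6 = 18 = 1·17 + 1), so t ≡ 6·15 = 90 ≡ 5 (mod 17).
    Then x = 1759 + 2145·5 = 12484, valid modulo lcm(2145, 17) = 36465: x ≡ 12484 (mod 36465).
Verify against each original: 12484 mod 11 = 10, 12484 mod 3 = 1, 12484 mod 5 = 4, 12484 mod 13 = 4, 12484 mod 17 = 6.

x ≡ 12484 (mod 36465).


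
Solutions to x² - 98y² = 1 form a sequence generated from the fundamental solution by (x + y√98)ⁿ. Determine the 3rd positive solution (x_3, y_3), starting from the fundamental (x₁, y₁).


Step 1: Find the fundamental solution (x₁, y₁) of x² - 98y² = 1.
  Expand √98 as a continued fraction. a₀ = ⌊√98⌋ = 9; iterate m_{k+1} = d_k·a_k − m_k, d_{k+1} = (98 − m_{k+1}²)/d_k, a_{k+1} = ⌊(a₀ + m_{k+1})/d_{k+1}⌋ (starting m₀ = 0, d₀ = 1), with convergents p_k = a_k·p_{k-1} + p_{k-2}, q_k = a_k·q_{k-1} + q_{k-2} (p₋₁ = 1, q₋₁ = 0):
  k = 0: a₀ = 9; p₀/q₀ = 9/1; p₀² − 98·q₀² = 81 − 98 = -17.
  k = 1: m = 9, d = 17, a = ⌊(9 + 9)/17⌋ = 1; p/q = (1·9 + 1)/(1·1 + 0) = 10/1; p² − 98·q² = 100 − 98 = 2.
  k = 2: m = 8, d = 2, a = ⌊(9 + 8)/2⌋ = 8; p/q = (8·10 + 9)/(8·1 + 1) = 89/9; p² − 98·q² = 7921 − 7938 = -17.
  k = 3: m = 8, d = 17, a = ⌊(9 + 8)/17⌋ = 1; p/q = (1·89 + 10)/(1·9 + 1) = 99/10; p² − 98·q² = 9801 − 9800 = 1.
  The first convergent with p² − 98·q² = 1 gives the fundamental solution (x₁, y₁) = (99, 10).
Step 2: Apply the recurrence (x_{n+1}, y_{n+1}) = (x₁x_n + 98y₁y_n, x₁y_n + y₁x_n) repeatedly.
  From (x_1, y_1) = (99, 10): x_2 = 99·99 + 98·10·10 = 19601; y_2 = 99·10 + 10·99 = 1980.
  From (x_2, y_2) = (19601, 1980): x_3 = 99·19601 + 98·10·1980 = 3880899; y_3 = 99·1980 + 10·19601 = 392030.
Step 3: Verify x_3² - 98·y_3² = 15061377048201 - 15061377048200 = 1 (should be 1). ✓

(x_1, y_1) = (99, 10); (x_3, y_3) = (3880899, 392030).


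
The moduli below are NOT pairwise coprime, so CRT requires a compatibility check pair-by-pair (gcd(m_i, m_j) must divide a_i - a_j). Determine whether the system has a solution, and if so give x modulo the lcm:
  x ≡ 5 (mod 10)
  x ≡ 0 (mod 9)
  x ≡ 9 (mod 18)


Moduli 10, 9, 18 are not pairwise coprime, so CRT works modulo lcm(m_i) when all pairwise compatibility conditions hold.
Pairwise compatibility: gcd(m_i, m_j) must divide a_i - a_j for every pair.
Merge one congruence at a time:
  Start: x ≡ 5 (mod 10).
  Combine with x ≡ 0 (mod 9): gcd(10, 9) = 1; 0 - 5 = -5, which IS divisible by 1, so compatible.
    Write x = 5 + 10·t and substitute into x ≡ 0 (mod 9): 10·t ≡ 0 − 5 = -5 (mod 9).
    Reduce coefficients mod 9: 1·t ≡ 4 (mod 9).
    So t ≡ 4 (mod 9).
    Then x = 5 + 10·4 = 45, valid modulo lcm(10, 9) = 90: x ≡ 45 (mod 90).
  Combine with x ≡ 9 (mod 18): gcd(90, 18) = 18; 9 - 45 = -36, which IS divisible by 18, so compatible.
    Write x = 45 + 90·t and substitute into x ≡ 9 (mod 18): 90·t ≡ 9 − 45 = -36 (mod 18).
    Divide the congruence (and modulus) by g = 18: 5·t ≡ -2 (mod 1).
    Modulo 1 every t works; take t = 0.
    Then x = 45 + 90·0 = 45, valid modulo lcm(90, 18) = 90: x ≡ 45 (mod 90).
Verify: 45 mod 10 = 5, 45 mod 9 = 0, 45 mod 18 = 9.

x ≡ 45 (mod 90).


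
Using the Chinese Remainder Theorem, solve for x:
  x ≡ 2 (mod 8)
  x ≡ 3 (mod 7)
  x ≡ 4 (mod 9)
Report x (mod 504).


Moduli 8, 7, 9 are pairwise coprime; by CRT there is a unique solution modulo M = 8 · 7 · 9 = 504.
Solve pairwise, accumulating the modulus:
  Start with x ≡ 2 (mod 8).
  Combine with x ≡ 3 (mod 7): since gcd(8, 7) = 1, we get a unique residue mod 56.
    Write x = 2 + 8·t and substitute into x ≡ 3 (mod 7): 8·t ≡ 3 − 2 = 1 (mod 7).
    Reduce coefficients mod 7: 1·t ≡ 1 (mod 7).
    So t ≡ 1 (mod 7).
    Then x = 2 + 8·1 = 10, valid modulo lcm(8, 7) = 56: x ≡ 10 (mod 56).
  Combine with x ≡ 4 (mod 9): since gcd(56, 9) = 1, we get a unique residue mod 504.
    Write x = 10 + 56·t and substitute into x ≡ 4 (mod 9): 56·t ≡ 4 − 10 = -6 (mod 9).
    Reduce coefficients mod 9: 2·t ≡ 3 (mod 9).
    The inverse of 2 mod 9 is 5 (since 2·5 = 10 = 1·9 + 1), so t ≡ 5·3 = 15 ≡ 6 (mod 9).
    Then x = 10 + 56·6 = 346, valid modulo lcm(56, 9) = 504: x ≡ 346 (mod 504).
Verify: 346 mod 8 = 2 ✓, 346 mod 7 = 3 ✓, 346 mod 9 = 4 ✓.

x ≡ 346 (mod 504).


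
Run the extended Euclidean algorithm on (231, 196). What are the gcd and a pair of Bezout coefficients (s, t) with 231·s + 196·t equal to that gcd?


Euclidean algorithm on (231, 196) — divide until remainder is 0:
  231 = 1 · 196 + 35
  196 = 5 · 35 + 21
  35 = 1 · 21 + 14
  21 = 1 · 14 + 7
  14 = 2 · 7 + 0
gcd(231, 196) = 7.
Track Bezout coefficients alongside the remainders: start with r₀ = 231 = a·1 + b·0 (s = 1, t = 0) and r₁ = 196 = a·0 + b·1 (s = 0, t = 1); each new remainder r_{k+1} = r_{k-1} − q_k·r_k inherits s_{k+1} = s_{k-1} − q_k·s_k, t_{k+1} = t_{k-1} − q_k·t_k, so r_k = a·s_k + b·t_k at every step:
  q = 1: r = 35, s = 1 − 1·0 = 1, t = 0 − 1·1 = -1  (check: 231·1 + 196·(-1) = 35)
  q = 5: r = 21, s = 0 − 5·1 = -5, t = 1 − 5·(-1) = 6  (check: 231·(-5) + 196·6 = 21)
  q = 1: r = 14, s = 1 − 1·(-5) = 6, t = -1 − 1·6 = -7  (check: 231·6 + 196·(-7) = 14)
  q = 1: r = 7, s = -5 − 1·6 = -11, t = 6 − 1·(-7) = 13  (check: 231·(-11) + 196·13 = 7)
The row with r = 7 (the gcd) gives the Bezout coefficients s = -11, t = 13.
Result: 231 · (-11) + 196 · (13) = 7.

gcd(231, 196) = 7; s = -11, t = 13 (check: 231·(-11) + 196·13 = 7).


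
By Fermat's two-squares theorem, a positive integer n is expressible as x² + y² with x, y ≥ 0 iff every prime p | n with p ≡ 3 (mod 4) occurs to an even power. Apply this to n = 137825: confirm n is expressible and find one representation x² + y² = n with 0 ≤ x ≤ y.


Step 1: Factor n = 137825 = 5^2 · 37 · 149.
Step 2: Check the mod-4 condition on each prime factor: 5 ≡ 1 (mod 4), exponent 2; 37 ≡ 1 (mod 4), exponent 1; 149 ≡ 1 (mod 4), exponent 1.
All primes ≡ 3 (mod 4) appear to even exponent (or don't appear), so by the two-squares theorem n IS expressible as a sum of two squares.
Step 3: Build a representation. Group n = k² · m with k = 5 and m = 37 · 149 = 5513 (a product of primes ≡ 1 (mod 4)); a representation of m scales to one of n via (k·x)² + (k·y)² = k²(x² + y²). Each prime p ≡ 1 (mod 4) is itself a sum of two squares; find a² by testing p − a² for a perfect square:
  37: 37 − 1² = 36 = 6² ⇒ 37 = 1² + 6².
  149: 149 − 1² = 148, 149 − 2² = 145, 149 − 3² = 140, 149 − 4² = 133, 149 − 5² = 124, 149 − 6² = 113, 149 − 7² = 100 = 10² ⇒ 149 = 7² + 10².
  Combine using the Brahmagupta–Fibonacci identity (a² + b²)(c² + d²) = (ac − bd)² + (ad + bc)² = (ac + bd)² + (ad − bc)²:
  37 · 149 = 5513: from (1² + 6²)(7² + 10²), take (1·7 − 6·10, 1·10 + 6·7) = (7 − 60, 10 + 42) = (-53, 52); dropping signs (only squares matter) gives (53, 52); check 53² + 52² = 2809 + 2704 = 5513 ✓.
  Scale by k = 5: (5·53, 5·52) = (265, 260).
Step 4: Order so x ≤ y and verify: 260² + 265² = 67600 + 70225 = 137825 = n. ✓

n = 137825 = 260² + 265² (one valid representation with x ≤ y).


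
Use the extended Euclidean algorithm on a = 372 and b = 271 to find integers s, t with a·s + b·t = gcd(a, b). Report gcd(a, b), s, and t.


Euclidean algorithm on (372, 271) — divide until remainder is 0:
  372 = 1 · 271 + 101
  271 = 2 · 101 + 69
  101 = 1 · 69 + 32
  69 = 2 · 32 + 5
  32 = 6 · 5 + 2
  5 = 2 · 2 + 1
  2 = 2 · 1 + 0
gcd(372, 271) = 1.
Track Bezout coefficients alongside the remainders: start with r₀ = 372 = a·1 + b·0 (s = 1, t = 0) and r₁ = 271 = a·0 + b·1 (s = 0, t = 1); each new remainder r_{k+1} = r_{k-1} − q_k·r_k inherits s_{k+1} = s_{k-1} − q_k·s_k, t_{k+1} = t_{k-1} − q_k·t_k, so r_k = a·s_k + b·t_k at every step:
  q = 1: r = 101, s = 1 − 1·0 = 1, t = 0 − 1·1 = -1  (check: 372·1 + 271·(-1) = 101)
  q = 2: r = 69, s = 0 − 2·1 = -2, t = 1 − 2·(-1) = 3  (check: 372·(-2) + 271·3 = 69)
  q = 1: r = 32, s = 1 − 1·(-2) = 3, t = -1 − 1·3 = -4  (check: 372·3 + 271·(-4) = 32)
  q = 2: r = 5, s = -2 − 2·3 = -8, t = 3 − 2·(-4) = 11  (check: 372·(-8) + 271·11 = 5)
  q = 6: r = 2, s = 3 − 6·(-8) = 51, t = -4 − 6·11 = -70  (check: 372·51 + 271·(-70) = 2)
  q = 2: r = 1, s = -8 − 2·51 = -110, t = 11 − 2·(-70) = 151  (check: 372·(-110) + 271·151 = 1)
The row with r = 1 (the gcd) gives the Bezout coefficients s = -110, t = 151.
Result: 372 · (-110) + 271 · (151) = 1.

gcd(372, 271) = 1; s = -110, t = 151 (check: 372·(-110) + 271·151 = 1).


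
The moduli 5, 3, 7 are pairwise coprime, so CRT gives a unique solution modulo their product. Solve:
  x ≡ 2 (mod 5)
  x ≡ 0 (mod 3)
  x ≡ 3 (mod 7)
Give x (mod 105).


Moduli 5, 3, 7 are pairwise coprime; by CRT there is a unique solution modulo M = 5 · 3 · 7 = 105.
Solve pairwise, accumulating the modulus:
  Start with x ≡ 2 (mod 5).
  Combine with x ≡ 0 (mod 3): since gcd(5, 3) = 1, we get a unique residue mod 15.
    Write x = 2 + 5·t and substitute into x ≡ 0 (mod 3): 5·t ≡ 0 − 2 = -2 (mod 3).
    Reduce coefficients mod 3: 2·t ≡ 1 (mod 3).
    The inverse of 2 mod 3 is 2 (since 2·2 = 4 = 1·3 + 1), so t ≡ 2·1 = 2 ≡ 2 (mod 3).
    Then x = 2 + 5·2 = 12, valid modulo lcm(5, 3) = 15: x ≡ 12 (mod 15).
  Combine with x ≡ 3 (mod 7): since gcd(15, 7) = 1, we get a unique residue mod 105.
    Write x = 12 + 15·t and substitute into x ≡ 3 (mod 7): 15·t ≡ 3 − 12 = -9 (mod 7).
    Reduce coefficients mod 7: 1·t ≡ 5 (mod 7).
    So t ≡ 5 (mod 7).
    Then x = 12 + 15·5 = 87, valid modulo lcm(15, 7) = 105: x ≡ 87 (mod 105).
Verify: 87 mod 5 = 2 ✓, 87 mod 3 = 0 ✓, 87 mod 7 = 3 ✓.

x ≡ 87 (mod 105).


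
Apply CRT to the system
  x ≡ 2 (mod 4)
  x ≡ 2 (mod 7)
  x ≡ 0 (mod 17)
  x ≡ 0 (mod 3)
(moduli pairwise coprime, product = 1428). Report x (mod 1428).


Product of moduli M = 4 · 7 · 17 · 3 = 1428.
Merge one congruence at a time:
  Start: x ≡ 2 (mod 4).
  Combine with x ≡ 2 (mod 7); new modulus lcm = 28.
    Write x = 2 + 4·t and substitute into x ≡ 2 (mod 7): 4·t ≡ 2 − 2 = 0 (mod 7).
    The inverse of 4 mod 7 is 2 (since 4·2 = 8 = 1·7 + 1), so t ≡ 2·0 = 0 ≡ 0 (mod 7).
    Then x = 2 + 4·0 = 2, valid modulo lcm(4, 7) = 28: x ≡ 2 (mod 28).
  Combine with x ≡ 0 (mod 17); new modulus lcm = 476.
    Write x = 2 + 28·t and substitute into x ≡ 0 (mod 17): 28·t ≡ 0 − 2 = -2 (mod 17).
    Reduce coefficients mod 17: 11·t ≡ 15 (mod 17).
    The inverse of 11 mod 17 is 14 (since 11·14 = 154 = 9·17 + 1), so t ≡ 14·15 = 210 ≡ 6 (mod 17).
    Then x = 2 + 28·6 = 170, valid modulo lcm(28, 17) = 476: x ≡ 170 (mod 476).
  Combine with x ≡ 0 (mod 3); new modulus lcm = 1428.
    Write x = 170 + 476·t and substitute into x ≡ 0 (mod 3): 476·t ≡ 0 − 170 = -170 (mod 3).
    Reduce coefficients mod 3: 2·t ≡ 1 (mod 3).
    The inverse of 2 mod 3 is 2 (since 2·2 = 4 = 1·3 + 1), so t ≡ 2·1 = 2 ≡ 2 (mod 3).
    Then x = 170 + 476·2 = 1122, valid modulo lcm(476, 3) = 1428: x ≡ 1122 (mod 1428).
Verify against each original: 1122 mod 4 = 2, 1122 mod 7 = 2, 1122 mod 17 = 0, 1122 mod 3 = 0.

x ≡ 1122 (mod 1428).


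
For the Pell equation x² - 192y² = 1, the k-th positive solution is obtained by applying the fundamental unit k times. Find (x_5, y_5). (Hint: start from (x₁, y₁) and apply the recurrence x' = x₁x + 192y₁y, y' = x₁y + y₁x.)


Step 1: Find the fundamental solution (x₁, y₁) of x² - 192y² = 1.
  Expand √192 as a continued fraction. a₀ = ⌊√192⌋ = 13; iterate m_{k+1} = d_k·a_k − m_k, d_{k+1} = (192 − m_{k+1}²)/d_k, a_{k+1} = ⌊(a₀ + m_{k+1})/d_{k+1}⌋ (starting m₀ = 0, d₀ = 1), with convergents p_k = a_k·p_{k-1} + p_{k-2}, q_k = a_k·q_{k-1} + q_{k-2} (p₋₁ = 1, q₋₁ = 0):
  k = 0: a₀ = 13; p₀/q₀ = 13/1; p₀² − 192·q₀² = 169 − 192 = -23.
  k = 1: m = 13, d = 23, a = ⌊(13 + 13)/23⌋ = 1; p/q = (1·13 + 1)/(1·1 + 0) = 14/1; p² − 192·q² = 196 − 192 = 4.
  k = 2: m = 10, d = 4, a = ⌊(13 + 10)/4⌋ = 5; p/q = (5·14 + 13)/(5·1 + 1) = 83/6; p² − 192·q² = 6889 − 6912 = -23.
  k = 3: m = 10, d = 23, a = ⌊(13 + 10)/23⌋ = 1; p/q = (1·83 + 14)/(1·6 + 1) = 97/7; p² − 192·q² = 9409 − 9408 = 1.
  The first convergent with p² − 192·q² = 1 gives the fundamental solution (x₁, y₁) = (97, 7).
Step 2: Apply the recurrence (x_{n+1}, y_{n+1}) = (x₁x_n + 192y₁y_n, x₁y_n + y₁x_n) repeatedly.
  From (x_1, y_1) = (97, 7): x_2 = 97·97 + 192·7·7 = 18817; y_2 = 97·7 + 7·97 = 1358.
  From (x_2, y_2) = (18817, 1358): x_3 = 97·18817 + 192·7·1358 = 3650401; y_3 = 97·1358 + 7·18817 = 263445.
  From (x_3, y_3) = (3650401, 263445): x_4 = 97·3650401 + 192·7·263445 = 708158977; y_4 = 97·263445 + 7·3650401 = 51106972.
  From (x_4, y_4) = (708158977, 51106972): x_5 = 97·708158977 + 192·7·51106972 = 137379191137; y_5 = 97·51106972 + 7·708158977 = 9914489123.
Step 3: Verify x_5² - 192·y_5² = 18873042157456379352769 - 18873042157456379352768 = 1 (should be 1). ✓

(x_1, y_1) = (97, 7); (x_5, y_5) = (137379191137, 9914489123).


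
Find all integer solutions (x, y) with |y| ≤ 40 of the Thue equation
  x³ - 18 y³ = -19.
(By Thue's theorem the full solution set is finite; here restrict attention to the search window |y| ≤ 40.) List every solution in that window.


The equation is x³ - 18y³ = -19. For fixed y, x³ = 18·y³ − 19, so a solution requires the RHS to be a perfect cube.
Strategy: iterate y from -40 to 40, compute RHS = 18·y³ − 19, and check whether it is a (positive or negative) perfect cube.
Check small values of y:
  y = 0: RHS = -19 is not a perfect cube.
  y = 1: RHS = -1 = (-1)³ ⇒ x = -1 works.
  y = -1: RHS = -37 is not a perfect cube.
  y = 2: RHS = 125 = (5)³ ⇒ x = 5 works.
  y = -2: RHS = -163 is not a perfect cube.
  y = 3: RHS = 467 is not a perfect cube.
  y = -3: RHS = -505 is not a perfect cube.
Continuing the search up to |y| = 40 finds no further solutions beyond those listed.
Collected solutions: (-1, 1), (5, 2).

Solutions (with |y| ≤ 40): (-1, 1), (5, 2).


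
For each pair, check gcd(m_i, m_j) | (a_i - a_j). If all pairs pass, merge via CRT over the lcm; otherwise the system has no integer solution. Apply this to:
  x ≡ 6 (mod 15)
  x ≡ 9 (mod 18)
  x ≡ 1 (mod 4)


Moduli 15, 18, 4 are not pairwise coprime, so CRT works modulo lcm(m_i) when all pairwise compatibility conditions hold.
Pairwise compatibility: gcd(m_i, m_j) must divide a_i - a_j for every pair.
Merge one congruence at a time:
  Start: x ≡ 6 (mod 15).
  Combine with x ≡ 9 (mod 18): gcd(15, 18) = 3; 9 - 6 = 3, which IS divisible by 3, so compatible.
    Write x = 6 + 15·t and substitute into x ≡ 9 (mod 18): 15·t ≡ 9 − 6 = 3 (mod 18).
    Divide the congruence (and modulus) by g = 3: 5·t ≡ 1 (mod 6).
    The inverse of 5 mod 6 is 5 (since 5·5 = 25 = 4·6 + 1), so t ≡ 5·1 = 5 ≡ 5 (mod 6).
    Then x = 6 + 15·5 = 81, valid modulo lcm(15, 18) = 90: x ≡ 81 (mod 90).
  Combine with x ≡ 1 (mod 4): gcd(90, 4) = 2; 1 - 81 = -80, which IS divisible by 2, so compatible.
    Write x = 81 + 90·t and substitute into x ≡ 1 (mod 4): 90·t ≡ 1 − 81 = -80 (mod 4).
    Divide the congruence (and modulus) by g = 2: 45·t ≡ -40 (mod 2).
    Reduce coefficients mod 2: 1·t ≡ 0 (mod 2).
    So t ≡ 0 (mod 2).
    Then x = 81 + 90·0 = 81, valid modulo lcm(90, 4) = 180: x ≡ 81 (mod 180).
Verify: 81 mod 15 = 6, 81 mod 18 = 9, 81 mod 4 = 1.

x ≡ 81 (mod 180).


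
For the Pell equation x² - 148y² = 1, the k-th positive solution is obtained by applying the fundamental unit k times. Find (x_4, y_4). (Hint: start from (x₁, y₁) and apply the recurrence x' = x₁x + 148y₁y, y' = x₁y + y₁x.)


Step 1: Find the fundamental solution (x₁, y₁) of x² - 148y² = 1.
  Expand √148 as a continued fraction. a₀ = ⌊√148⌋ = 12; iterate m_{k+1} = d_k·a_k − m_k, d_{k+1} = (148 − m_{k+1}²)/d_k, a_{k+1} = ⌊(a₀ + m_{k+1})/d_{k+1}⌋ (starting m₀ = 0, d₀ = 1), with convergents p_k = a_k·p_{k-1} + p_{k-2}, q_k = a_k·q_{k-1} + q_{k-2} (p₋₁ = 1, q₋₁ = 0):
  k = 0: a₀ = 12; p₀/q₀ = 12/1; p₀² − 148·q₀² = 144 − 148 = -4.
  k = 1: m = 12, d = 4, a = ⌊(12 + 12)/4⌋ = 6; p/q = (6·12 + 1)/(6·1 + 0) = 73/6; p² − 148·q² = 5329 − 5328 = 1.
  The first convergent with p² − 148·q² = 1 gives the fundamental solution (x₁, y₁) = (73, 6).
Step 2: Apply the recurrence (x_{n+1}, y_{n+1}) = (x₁x_n + 148y₁y_n, x₁y_n + y₁x_n) repeatedly.
  From (x_1, y_1) = (73, 6): x_2 = 73·73 + 148·6·6 = 10657; y_2 = 73·6 + 6·73 = 876.
  From (x_2, y_2) = (10657, 876): x_3 = 73·10657 + 148·6·876 = 1555849; y_3 = 73·876 + 6·10657 = 127890.
  From (x_3, y_3) = (1555849, 127890): x_4 = 73·1555849 + 148·6·127890 = 227143297; y_4 = 73·127890 + 6·1555849 = 18671064.
Step 3: Verify x_4² - 148·y_4² = 51594077372030209 - 51594077372030208 = 1 (should be 1). ✓

(x_1, y_1) = (73, 6); (x_4, y_4) = (227143297, 18671064).


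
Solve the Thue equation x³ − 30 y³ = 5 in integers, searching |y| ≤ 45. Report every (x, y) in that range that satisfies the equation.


The equation is x³ - 30y³ = 5. For fixed y, x³ = 30·y³ + 5, so a solution requires the RHS to be a perfect cube.
Strategy: iterate y from -45 to 45, compute RHS = 30·y³ + 5, and check whether it is a (positive or negative) perfect cube.
Check small values of y:
  y = 0: RHS = 5 is not a perfect cube.
  y = 1: RHS = 35 is not a perfect cube.
  y = -1: RHS = -25 is not a perfect cube.
  y = 2: RHS = 245 is not a perfect cube.
  y = -2: RHS = -235 is not a perfect cube.
  y = 3: RHS = 815 is not a perfect cube.
  y = -3: RHS = -805 is not a perfect cube.
Continuing the search up to |y| = 45 finds no solutions either.
No (x, y) in the scanned range satisfies the equation.

No integer solutions with |y| ≤ 45.


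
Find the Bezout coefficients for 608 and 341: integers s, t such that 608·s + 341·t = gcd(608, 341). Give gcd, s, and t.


Euclidean algorithm on (608, 341) — divide until remainder is 0:
  608 = 1 · 341 + 267
  341 = 1 · 267 + 74
  267 = 3 · 74 + 45
  74 = 1 · 45 + 29
  45 = 1 · 29 + 16
  29 = 1 · 16 + 13
  16 = 1 · 13 + 3
  13 = 4 · 3 + 1
  3 = 3 · 1 + 0
gcd(608, 341) = 1.
Track Bezout coefficients alongside the remainders: start with r₀ = 608 = a·1 + b·0 (s = 1, t = 0) and r₁ = 341 = a·0 + b·1 (s = 0, t = 1); each new remainder r_{k+1} = r_{k-1} − q_k·r_k inherits s_{k+1} = s_{k-1} − q_k·s_k, t_{k+1} = t_{k-1} − q_k·t_k, so r_k = a·s_k + b·t_k at every step:
  q = 1: r = 267, s = 1 − 1·0 = 1, t = 0 − 1·1 = -1  (check: 608·1 + 341·(-1) = 267)
  q = 1: r = 74, s = 0 − 1·1 = -1, t = 1 − 1·(-1) = 2  (check: 608·(-1) + 341·2 = 74)
  q = 3: r = 45, s = 1 − 3·(-1) = 4, t = -1 − 3·2 = -7  (check: 608·4 + 341·(-7) = 45)
  q = 1: r = 29, s = -1 − 1·4 = -5, t = 2 − 1·(-7) = 9  (check: 608·(-5) + 341·9 = 29)
  q = 1: r = 16, s = 4 − 1·(-5) = 9, t = -7 − 1·9 = -16  (check: 608·9 + 341·(-16) = 16)
  q = 1: r = 13, s = -5 − 1·9 = -14, t = 9 − 1·(-16) = 25  (check: 608·(-14) + 341·25 = 13)
  q = 1: r = 3, s = 9 − 1·(-14) = 23, t = -16 − 1·25 = -41  (check: 608·23 + 341·(-41) = 3)
  q = 4: r = 1, s = -14 − 4·23 = -106, t = 25 − 4·(-41) = 189  (check: 608·(-106) + 341·189 = 1)
The row with r = 1 (the gcd) gives the Bezout coefficients s = -106, t = 189.
Result: 608 · (-106) + 341 · (189) = 1.

gcd(608, 341) = 1; s = -106, t = 189 (check: 608·(-106) + 341·189 = 1).


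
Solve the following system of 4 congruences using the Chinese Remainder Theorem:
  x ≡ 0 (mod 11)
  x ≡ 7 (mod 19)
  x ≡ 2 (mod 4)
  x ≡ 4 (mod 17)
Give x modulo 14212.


Product of moduli M = 11 · 19 · 4 · 17 = 14212.
Merge one congruence at a time:
  Start: x ≡ 0 (mod 11).
  Combine with x ≡ 7 (mod 19); new modulus lcm = 209.
    Write x = 0 + 11·t and substitute into x ≡ 7 (mod 19): 11·t ≡ 7 − 0 = 7 (mod 19).
    The inverse of 11 mod 19 is 7 (since 11·7 = 77 = 4·19 + 1), so t ≡ 7·7 = 49 ≡ 11 (mod 19).
    Then x = 0 + 11·11 = 121, valid modulo lcm(11, 19) = 209: x ≡ 121 (mod 209).
  Combine with x ≡ 2 (mod 4); new modulus lcm = 836.
    Write x = 121 + 209·t and substitute into x ≡ 2 (mod 4): 209·t ≡ 2 − 121 = -119 (mod 4).
    Reduce coefficients mod 4: 1·t ≡ 1 (mod 4).
    So t ≡ 1 (mod 4).
    Then x = 121 + 209·1 = 330, valid modulo lcm(209, 4) = 836: x ≡ 330 (mod 836).
  Combine with x ≡ 4 (mod 17); new modulus lcm = 14212.
    Write x = 330 + 836·t and substitute into x ≡ 4 (mod 17): 836·t ≡ 4 − 330 = -326 (mod 17).
    Reduce coefficients mod 17: 3·t ≡ 14 (mod 17).
    The inverse of 3 mod 17 is 6 (since 3·6 = 18 = 1·17 + 1), so t ≡ 6·14 = 84 ≡ 16 (mod 17).
    Then x = 330 + 836·16 = 13706, valid modulo lcm(836, 17) = 14212: x ≡ 13706 (mod 14212).
Verify against each original: 13706 mod 11 = 0, 13706 mod 19 = 7, 13706 mod 4 = 2, 13706 mod 17 = 4.

x ≡ 13706 (mod 14212).


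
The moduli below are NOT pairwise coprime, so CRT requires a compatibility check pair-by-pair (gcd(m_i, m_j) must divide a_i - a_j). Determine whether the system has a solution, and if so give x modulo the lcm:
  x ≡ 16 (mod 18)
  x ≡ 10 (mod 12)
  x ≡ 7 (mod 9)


Moduli 18, 12, 9 are not pairwise coprime, so CRT works modulo lcm(m_i) when all pairwise compatibility conditions hold.
Pairwise compatibility: gcd(m_i, m_j) must divide a_i - a_j for every pair.
Merge one congruence at a time:
  Start: x ≡ 16 (mod 18).
  Combine with x ≡ 10 (mod 12): gcd(18, 12) = 6; 10 - 16 = -6, which IS divisible by 6, so compatible.
    Write x = 16 + 18·t and substitute into x ≡ 10 (mod 12): 18·t ≡ 10 − 16 = -6 (mod 12).
    Divide the congruence (and modulus) by g = 6: 3·t ≡ -1 (mod 2).
    Reduce coefficients mod 2: 1·t ≡ 1 (mod 2).
    So t ≡ 1 (mod 2).
    Then x = 16 + 18·1 = 34, valid modulo lcm(18, 12) = 36: x ≡ 34 (mod 36).
  Combine with x ≡ 7 (mod 9): gcd(36, 9) = 9; 7 - 34 = -27, which IS divisible by 9, so compatible.
    Write x = 34 + 36·t and substitute into x ≡ 7 (mod 9): 36·t ≡ 7 − 34 = -27 (mod 9).
    Divide the congruence (and modulus) by g = 9: 4·t ≡ -3 (mod 1).
    Modulo 1 every t works; take t = 0.
    Then x = 34 + 36·0 = 34, valid modulo lcm(36, 9) = 36: x ≡ 34 (mod 36).
Verify: 34 mod 18 = 16, 34 mod 12 = 10, 34 mod 9 = 7.

x ≡ 34 (mod 36).


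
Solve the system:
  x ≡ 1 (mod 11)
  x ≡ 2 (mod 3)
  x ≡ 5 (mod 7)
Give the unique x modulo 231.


Moduli 11, 3, 7 are pairwise coprime; by CRT there is a unique solution modulo M = 11 · 3 · 7 = 231.
Solve pairwise, accumulating the modulus:
  Start with x ≡ 1 (mod 11).
  Combine with x ≡ 2 (mod 3): since gcd(11, 3) = 1, we get a unique residue mod 33.
    Write x = 1 + 11·t and substitute into x ≡ 2 (mod 3): 11·t ≡ 2 − 1 = 1 (mod 3).
    Reduce coefficients mod 3: 2·t ≡ 1 (mod 3).
    The inverse of 2 mod 3 is 2 (since 2·2 = 4 = 1·3 + 1), so t ≡ 2·1 = 2 ≡ 2 (mod 3).
    Then x = 1 + 11·2 = 23, valid modulo lcm(11, 3) = 33: x ≡ 23 (mod 33).
  Combine with x ≡ 5 (mod 7): since gcd(33, 7) = 1, we get a unique residue mod 231.
    Write x = 23 + 33·t and substitute into x ≡ 5 (mod 7): 33·t ≡ 5 − 23 = -18 (mod 7).
    Reduce coefficients mod 7: 5·t ≡ 3 (mod 7).
    The inverse of 5 mod 7 is 3 (since 5·3 = 15 = 2·7 + 1), so t ≡ 3·3 = 9 ≡ 2 (mod 7).
    Then x = 23 + 33·2 = 89, valid modulo lcm(33, 7) = 231: x ≡ 89 (mod 231).
Verify: 89 mod 11 = 1 ✓, 89 mod 3 = 2 ✓, 89 mod 7 = 5 ✓.

x ≡ 89 (mod 231).


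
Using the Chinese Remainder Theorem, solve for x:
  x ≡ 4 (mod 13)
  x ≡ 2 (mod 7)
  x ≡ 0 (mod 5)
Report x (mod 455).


Moduli 13, 7, 5 are pairwise coprime; by CRT there is a unique solution modulo M = 13 · 7 · 5 = 455.
Solve pairwise, accumulating the modulus:
  Start with x ≡ 4 (mod 13).
  Combine with x ≡ 2 (mod 7): since gcd(13, 7) = 1, we get a unique residue mod 91.
    Write x = 4 + 13·t and substitute into x ≡ 2 (mod 7): 13·t ≡ 2 − 4 = -2 (mod 7).
    Reduce coefficients mod 7: 6·t ≡ 5 (mod 7).
    The inverse of 6 mod 7 is 6 (since 6·6 = 36 = 5·7 + 1), so t ≡ 6·5 = 30 ≡ 2 (mod 7).
    Then x = 4 + 13·2 = 30, valid modulo lcm(13, 7) = 91: x ≡ 30 (mod 91).
  Combine with x ≡ 0 (mod 5): since gcd(91, 5) = 1, we get a unique residue mod 455.
    Write x = 30 + 91·t and substitute into x ≡ 0 (mod 5): 91·t ≡ 0 − 30 = -30 (mod 5).
    Reduce coefficients mod 5: 1·t ≡ 0 (mod 5).
    So t ≡ 0 (mod 5).
    Then x = 30 + 91·0 = 30, valid modulo lcm(91, 5) = 455: x ≡ 30 (mod 455).
Verify: 30 mod 13 = 4 ✓, 30 mod 7 = 2 ✓, 30 mod 5 = 0 ✓.

x ≡ 30 (mod 455).
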